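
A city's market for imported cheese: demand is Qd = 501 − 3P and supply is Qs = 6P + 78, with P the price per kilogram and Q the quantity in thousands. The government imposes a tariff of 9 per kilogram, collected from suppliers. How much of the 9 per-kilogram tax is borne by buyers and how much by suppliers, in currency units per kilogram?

Without the tax, 501 − 3P = 6P + 78 gives 9P = 423, so P* = 47 and Q* = 360.
With the tax collected from suppliers, supply shifts: Qs = 6(P − 9) + 78.
New equilibrium: buyers pay 53, suppliers receive 44, Q = 342. (Wedge: Pb − Ps = 9.)
Burden on buyers: 6; on suppliers: 3. (They sum to 9.)

Buyers bear 6 per kilogram; suppliers bear 3 per kilogram.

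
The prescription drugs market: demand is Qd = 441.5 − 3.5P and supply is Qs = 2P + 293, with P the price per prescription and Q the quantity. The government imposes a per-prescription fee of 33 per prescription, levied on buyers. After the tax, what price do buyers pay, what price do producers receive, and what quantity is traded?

Buyers pay 39; producers receive 6; quantity = 305.

Without the tax, 441.5 − 3.5P = 2P + 293 gives 5.5P = 148.5, so P* = 27 and Q* = 347.
With the tax collected from buyers, demand (in seller-price terms) shifts: Qd = 441.5 − 3.5(P + 33).
New equilibrium: buyers pay 39, producers receive 6, Q = 305. (Wedge: Pb − Ps = 33.)
The less price-elastic side of the market bears the larger share of a per-unit tax.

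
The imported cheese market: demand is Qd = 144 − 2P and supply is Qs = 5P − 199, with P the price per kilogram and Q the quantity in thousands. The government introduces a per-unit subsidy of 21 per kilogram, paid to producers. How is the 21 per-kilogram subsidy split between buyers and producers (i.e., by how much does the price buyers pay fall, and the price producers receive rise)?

Buyers gain 15 per kilogram; producers gain 6 per kilogram.

Without the subsidy, 144 − 2P = 5P − 199 gives 7P = 343, so P* = 49 and Q* = 46.
With a per-unit subsidy paid to producers, each receives P + 21 per unit sold, so supply becomes Qs = 5(P + 21) − 199.
Solving gives Q = 76 with buyers paying 34 and producers receiving 55 (the 21 wedge).
Gain to buyers: 15; to producers: 6. (They sum to 21.)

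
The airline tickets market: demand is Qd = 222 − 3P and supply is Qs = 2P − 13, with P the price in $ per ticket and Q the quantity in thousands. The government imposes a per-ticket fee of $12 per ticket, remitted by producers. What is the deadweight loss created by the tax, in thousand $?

Deadweight loss = $86.4 thousand.

Before the tax: set 222 − 3P = 2P − 13 → P* = $47, Q* = 81.
With the tax collected from producers, supply shifts: Qs = 2(P − 12) − 13.
Solving gives Q = 66.6 with buyers paying $51.8 and producers receiving $39.8 (the $12 wedge).
Quantity falls by |ΔQ| = |81 − 66.6| = 14.4.
DWL = ½ · t · |ΔQ| = ½ · 12 · 14.4 = $86.4.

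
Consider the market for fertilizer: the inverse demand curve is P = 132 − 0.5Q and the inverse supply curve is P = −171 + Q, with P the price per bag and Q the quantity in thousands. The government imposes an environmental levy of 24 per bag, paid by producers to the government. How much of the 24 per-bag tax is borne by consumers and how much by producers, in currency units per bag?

Rewrite in direct form: Qd = 264 − 2P and Qs = P + 171.
Before the tax: set 264 − 2P = P + 171 → P* = 31, Q* = 202.
With the tax collected from producers, supply shifts: Qs = (P − 24) + 171.
Solving gives Q = 186 with consumers paying 39 and producers receiving 15 (the 24 wedge).
Burden on consumers: 8; on producers: 16. (They sum to 24.)

Consumers bear 8 per bag; producers bear 16 per bag.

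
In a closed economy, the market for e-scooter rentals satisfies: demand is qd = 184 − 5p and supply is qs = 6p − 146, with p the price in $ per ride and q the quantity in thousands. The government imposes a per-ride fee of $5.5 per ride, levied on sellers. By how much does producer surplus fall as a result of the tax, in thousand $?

Producer surplus falls by $66.25 thousand.

Before the tax: set 184 − 5p = 6p − 146 → p* = $30, q* = 34.
With the tax collected from sellers, supply shifts: qs = 6(p − 5.5) − 146.
New equilibrium: buyers pay $33, sellers receive $27.5, q = 19. (Wedge: pb − ps = 5.5.)
ΔPS is the trapezoid between Q = 19 and Q = 34 of height $2.5: ½ · (34 + 19) · 2.5 = $66.25.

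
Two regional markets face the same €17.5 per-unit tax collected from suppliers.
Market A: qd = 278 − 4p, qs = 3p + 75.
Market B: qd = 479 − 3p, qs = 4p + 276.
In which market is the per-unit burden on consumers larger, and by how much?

Market A: pre-tax p* = €29, q* = 162; post-tax q = 132; per-unit burden on consumers = €7.5.
Market B: pre-tax p* = €29, q* = 392; post-tax q = 362; per-unit burden on consumers = €10.
Difference: €7.5 vs €10 → market B is larger by €2.5.

Market B, by €2.5.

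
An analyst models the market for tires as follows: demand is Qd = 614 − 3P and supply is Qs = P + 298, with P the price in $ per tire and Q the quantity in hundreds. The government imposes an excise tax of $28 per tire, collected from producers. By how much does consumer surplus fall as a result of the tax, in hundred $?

Consumer surplus falls by $2565.5 hundred.

Before the tax: set 614 − 3P = P + 298 → P* = $79, Q* = 377.
With the tax collected from producers, supply shifts: Qs = (P − 28) + 298.
New equilibrium: consumers pay $86, producers receive $58, Q = 356. (Wedge: Pb − Ps = 28.)
ΔCS is the trapezoid between Q = 356 and Q = 377 of height $7: ½ · (377 + 356) · 7 = $2565.5.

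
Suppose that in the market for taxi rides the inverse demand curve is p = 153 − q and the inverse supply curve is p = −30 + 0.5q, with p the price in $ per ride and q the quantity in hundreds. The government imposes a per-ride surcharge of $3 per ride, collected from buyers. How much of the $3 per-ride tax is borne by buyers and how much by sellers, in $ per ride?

Inverting to q(p) form: qd = 153 − p; qs = 2p + 60.
Without the tax, 153 − p = 2p + 60 gives 3p = 93, so p* = $31 and q* = 122.
With the tax collected from buyers, demand (in seller-price terms) shifts: qd = 153 − (p + 3).
Solving gives q = 120 with buyers paying $33 and sellers receiving $30 (the $3 wedge).
Burden on buyers: $2; on sellers: $1. (They sum to $3.)
The less price-elastic side of the market bears the larger share of a per-unit tax.

Buyers bear $2 per ride; sellers bear $1 per ride.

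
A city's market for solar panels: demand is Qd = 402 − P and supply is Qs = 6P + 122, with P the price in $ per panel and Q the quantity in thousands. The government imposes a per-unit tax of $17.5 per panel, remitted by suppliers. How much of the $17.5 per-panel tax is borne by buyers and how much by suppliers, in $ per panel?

Buyers bear $15 per panel; suppliers bear $2.5 per panel.

Without the tax, 402 − P = 6P + 122 gives 7P = 280, so P* = $40 and Q* = 362.
With the tax collected from suppliers, supply shifts: Qs = 6(P − 17.5) + 122.
New equilibrium: buyers pay $55, suppliers receive $37.5, Q = 347. (Wedge: Pb − Ps = 17.5.)
Burden on buyers: $15; on suppliers: $2.5. (They sum to $17.5.)
The less price-elastic side of the market bears the larger share of a per-unit tax.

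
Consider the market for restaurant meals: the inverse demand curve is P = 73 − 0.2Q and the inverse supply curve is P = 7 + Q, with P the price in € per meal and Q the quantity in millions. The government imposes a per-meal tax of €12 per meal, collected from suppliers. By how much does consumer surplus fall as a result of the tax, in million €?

Consumer surplus falls by €100 million.

Rewrite in direct form: Qd = 365 − 5P and Qs = P − 7.
Before the tax: set 365 − 5P = P − 7 → P* = €62, Q* = 55.
With the tax collected from suppliers, supply shifts: Qs = (P − 12) − 7.
Solving gives Q = 45 with buyers paying €64 and suppliers receiving €52 (the €12 wedge).
ΔCS is the trapezoid between Q = 45 and Q = 55 of height €2: ½ · (55 + 45) · 2 = €100.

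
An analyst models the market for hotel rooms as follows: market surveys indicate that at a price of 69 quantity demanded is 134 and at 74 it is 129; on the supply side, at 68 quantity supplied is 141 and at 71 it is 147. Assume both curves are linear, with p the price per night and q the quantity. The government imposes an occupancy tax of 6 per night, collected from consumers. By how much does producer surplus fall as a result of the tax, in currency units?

Producer surplus falls by 270.

Demand slope: (129 − 134)/(74 − 69) = -1, so qd = 203 − p.
Supply slope: (147 − 141)/(71 − 68) = 2, so qs = 2p + 5.
Before the tax: set 203 − p = 2p + 5 → p* = 66, q* = 137.
With the tax collected from consumers, demand (in seller-price terms) shifts: qd = 203 − (p + 6).
Solving gives q = 133 with consumers paying 70 and suppliers receiving 64 (the 6 wedge).
ΔPS is the trapezoid between Q = 133 and Q = 137 of height 2: ½ · (137 + 133) · 2 = 270.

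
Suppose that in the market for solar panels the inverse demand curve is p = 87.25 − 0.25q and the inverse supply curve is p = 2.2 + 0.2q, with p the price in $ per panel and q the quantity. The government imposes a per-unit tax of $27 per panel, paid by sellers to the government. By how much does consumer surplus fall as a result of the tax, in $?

Rewrite in direct form: qd = 349 − 4p and qs = 5p − 11.
Without the tax, 349 − 4p = 5p − 11 gives 9p = 360, so p* = $40 and q* = 189.
With the tax collected from sellers, supply shifts: qs = 5(p − 27) − 11.
New equilibrium: buyers pay $55, sellers receive $28, q = 129. (Wedge: pb − ps = 27.)
ΔCS is the trapezoid between Q = 129 and Q = 189 of height $15: ½ · (189 + 129) · 15 = $2385.

Consumer surplus falls by $2385.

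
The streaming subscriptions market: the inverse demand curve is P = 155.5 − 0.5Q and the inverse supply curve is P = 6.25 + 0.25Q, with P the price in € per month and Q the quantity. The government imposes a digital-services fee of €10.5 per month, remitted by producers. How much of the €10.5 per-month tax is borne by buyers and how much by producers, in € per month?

Inverting to Q(P) form: Qd = 311 − 2P; Qs = 4P − 25.
Without the tax, 311 − 2P = 4P − 25 gives 6P = 336, so P* = €56 and Q* = 199.
With the tax collected from producers, supply shifts: Qs = 4(P − 10.5) − 25.
New equilibrium: buyers pay €63, producers receive €52.5, Q = 185. (Wedge: Pb − Ps = 10.5.)
Burden on buyers: €7; on producers: €3.5. (They sum to €10.5.)

Buyers bear €7 per month; producers bear €3.5 per month.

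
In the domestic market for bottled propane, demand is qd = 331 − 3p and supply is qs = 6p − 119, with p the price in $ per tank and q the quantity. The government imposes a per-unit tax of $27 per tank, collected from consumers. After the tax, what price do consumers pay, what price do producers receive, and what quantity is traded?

Before the tax: set 331 − 3p = 6p − 119 → p* = $50, q* = 181.
With the tax collected from consumers, demand (in seller-price terms) shifts: qd = 331 − 3(p + 27).
Solving gives q = 127 with consumers paying $68 and producers receiving $41 (the $27 wedge).

Consumers pay $68; producers receive $41; quantity = 127.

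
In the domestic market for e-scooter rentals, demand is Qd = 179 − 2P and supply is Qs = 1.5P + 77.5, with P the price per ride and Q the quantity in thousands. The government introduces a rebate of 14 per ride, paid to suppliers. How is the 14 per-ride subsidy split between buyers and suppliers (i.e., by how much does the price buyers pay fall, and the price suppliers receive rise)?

Buyers gain 6 per ride; suppliers gain 8 per ride.

Without the subsidy, 179 − 2P = 1.5P + 77.5 gives 3.5P = 101.5, so P* = 29 and Q* = 121.
With a per-unit subsidy paid to suppliers, each receives P + 14 per unit sold, so supply becomes Qs = 1.5(P + 14) + 77.5.
Solving gives Q = 133 with buyers paying 23 and suppliers receiving 37 (the 14 wedge).
Gain to buyers: 6; to suppliers: 8. (They sum to 14.)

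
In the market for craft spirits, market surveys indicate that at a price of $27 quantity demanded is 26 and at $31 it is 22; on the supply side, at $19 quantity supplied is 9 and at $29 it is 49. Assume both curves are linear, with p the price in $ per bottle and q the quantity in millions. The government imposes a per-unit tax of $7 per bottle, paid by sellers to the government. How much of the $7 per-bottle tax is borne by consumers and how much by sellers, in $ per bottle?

Demand slope: (22 − 26)/(31 − 27) = -1, so qd = 53 − p.
Supply slope: (49 − 9)/(29 − 19) = 4, so qs = 4p − 67.
Before the tax: set 53 − p = 4p − 67 → p* = $24, q* = 29.
With the tax collected from sellers, supply shifts: qs = 4(p − 7) − 67.
New equilibrium: consumers pay $29.6, sellers receive $22.6, q = 23.4. (Wedge: pb − ps = 7.)
Burden on consumers: $5.6; on sellers: $1.4. (They sum to $7.)
The less price-elastic side of the market bears the larger share of a per-unit tax.

Consumers bear $5.6 per bottle; sellers bear $1.4 per bottle.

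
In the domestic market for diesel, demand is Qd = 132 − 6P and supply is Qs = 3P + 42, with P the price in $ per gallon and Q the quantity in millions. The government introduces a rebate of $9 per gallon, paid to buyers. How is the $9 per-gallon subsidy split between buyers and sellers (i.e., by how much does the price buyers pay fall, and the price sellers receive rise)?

Before the subsidy: set 132 − 6P = 3P + 42 → P* = $10, Q* = 72.
With a per-unit subsidy paid to buyers, each effectively pays P − 9, so demand becomes Qd = 132 − 6(P − 9).
New equilibrium: buyers pay $7, sellers receive $16, Q = 90. (Wedge: Pb − Ps = −9.)
Gain to buyers: $3; to sellers: $6. (They sum to $9.)

Buyers gain $3 per gallon; sellers gain $6 per gallon.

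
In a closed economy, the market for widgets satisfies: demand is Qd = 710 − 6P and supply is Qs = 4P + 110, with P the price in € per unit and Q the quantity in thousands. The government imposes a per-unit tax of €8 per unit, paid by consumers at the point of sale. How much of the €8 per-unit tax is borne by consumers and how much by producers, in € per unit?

Without the tax, 710 − 6P = 4P + 110 gives 10P = 600, so P* = €60 and Q* = 350.
With the tax collected from consumers, demand (in seller-price terms) shifts: Qd = 710 − 6(P + 8).
New equilibrium: consumers pay €63.2, producers receive €55.2, Q = 330.8. (Wedge: Pb − Ps = 8.)
Burden on consumers: €3.2; on producers: €4.8. (They sum to €8.)

Consumers bear €3.2 per unit; producers bear €4.8 per unit.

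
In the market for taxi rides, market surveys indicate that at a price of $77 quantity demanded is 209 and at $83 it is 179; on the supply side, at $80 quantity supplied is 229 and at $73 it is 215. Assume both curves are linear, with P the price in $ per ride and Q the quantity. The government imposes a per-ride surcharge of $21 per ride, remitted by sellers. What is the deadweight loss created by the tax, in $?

Deadweight loss = $315.

Demand slope: (179 − 209)/(83 − 77) = -5, so Qd = 594 − 5P.
Supply slope: (215 − 229)/(73 − 80) = 2, so Qs = 2P + 69.
Before the tax: set 594 − 5P = 2P + 69 → P* = $75, Q* = 219.
With the tax collected from sellers, supply shifts: Qs = 2(P − 21) + 69.
New equilibrium: consumers pay $81, sellers receive $60, Q = 189. (Wedge: Pb − Ps = 21.)
Quantity falls by |ΔQ| = |219 − 189| = 30.
DWL = ½ · t · |ΔQ| = ½ · 21 · 30 = $315.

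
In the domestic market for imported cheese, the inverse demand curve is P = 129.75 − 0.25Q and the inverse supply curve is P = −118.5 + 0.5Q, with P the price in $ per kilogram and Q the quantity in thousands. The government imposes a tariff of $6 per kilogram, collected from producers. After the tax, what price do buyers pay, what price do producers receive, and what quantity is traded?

Buyers pay $49; producers receive $43; quantity = 323.

Rewrite in direct form: Qd = 519 − 4P and Qs = 2P + 237.
Without the tax, 519 − 4P = 2P + 237 gives 6P = 282, so P* = $47 and Q* = 331.
With the tax collected from producers, supply shifts: Qs = 2(P − 6) + 237.
Solving gives Q = 323 with buyers paying $49 and producers receiving $43 (the $6 wedge).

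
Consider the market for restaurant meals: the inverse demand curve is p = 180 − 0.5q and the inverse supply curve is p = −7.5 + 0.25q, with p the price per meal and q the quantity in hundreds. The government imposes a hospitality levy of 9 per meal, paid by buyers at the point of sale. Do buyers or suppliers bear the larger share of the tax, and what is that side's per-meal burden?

Buyers bear the larger share: 6 per meal.

Rewrite in direct form: qd = 360 − 2p and qs = 4p + 30.
Without the tax, 360 − 2p = 4p + 30 gives 6p = 330, so p* = 55 and q* = 250.
With the tax collected from buyers, demand (in seller-price terms) shifts: qd = 360 − 2(p + 9).
New equilibrium: buyers pay 61, suppliers receive 52, q = 238. (Wedge: pb − ps = 9.)
Per-meal burden: buyers 6, suppliers 3.
Buyers take the larger share because demand is less price-elastic here (demand slope 2 vs supply slope 4).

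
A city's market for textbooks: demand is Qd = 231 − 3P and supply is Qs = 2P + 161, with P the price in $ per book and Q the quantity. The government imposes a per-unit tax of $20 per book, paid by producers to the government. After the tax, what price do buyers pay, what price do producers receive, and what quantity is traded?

Buyers pay $22; producers receive $2; quantity = 165.

Without the tax, 231 − 3P = 2P + 161 gives 5P = 70, so P* = $14 and Q* = 189.
With the tax collected from producers, supply shifts: Qs = 2(P − 20) + 161.
New equilibrium: buyers pay $22, producers receive $2, Q = 165. (Wedge: Pb − Ps = 20.)
The less price-elastic side of the market bears the larger share of a per-unit tax.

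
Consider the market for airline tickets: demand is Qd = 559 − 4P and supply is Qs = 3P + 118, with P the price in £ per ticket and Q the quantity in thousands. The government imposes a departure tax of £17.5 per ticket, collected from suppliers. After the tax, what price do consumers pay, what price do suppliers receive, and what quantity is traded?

Without the tax, 559 − 4P = 3P + 118 gives 7P = 441, so P* = £63 and Q* = 307.
With the tax collected from suppliers, supply shifts: Qs = 3(P − 17.5) + 118.
New equilibrium: consumers pay £70.5, suppliers receive £53, Q = 277. (Wedge: Pb − Ps = 17.5.)

Consumers pay £70.5; suppliers receive £53; quantity = 277.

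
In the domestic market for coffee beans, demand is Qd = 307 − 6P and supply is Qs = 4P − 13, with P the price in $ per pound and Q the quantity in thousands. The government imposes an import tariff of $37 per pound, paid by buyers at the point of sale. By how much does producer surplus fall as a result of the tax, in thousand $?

Without the tax, 307 − 6P = 4P − 13 gives 10P = 320, so P* = $32 and Q* = 115.
With the tax collected from buyers, demand (in seller-price terms) shifts: Qd = 307 − 6(P + 37).
Solving gives Q = 26.2 with buyers paying $46.8 and sellers receiving $9.8 (the $37 wedge).
ΔPS is the trapezoid between Q = 26.2 and Q = 115 of height $22.2: ½ · (115 + 26.2) · 22.2 = $1567.32.

Producer surplus falls by $1567.32 thousand.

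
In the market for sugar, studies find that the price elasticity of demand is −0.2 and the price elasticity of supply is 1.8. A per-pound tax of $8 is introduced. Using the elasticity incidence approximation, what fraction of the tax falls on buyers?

Incidence ratio: buyers' share ≈ εs / (εs + |εd|) = 1.8 / (1.8 + 0.2) = 0.9.
Supply is the more elastic side, so buyers bear the larger share.

Buyers' share ≈ 0.9.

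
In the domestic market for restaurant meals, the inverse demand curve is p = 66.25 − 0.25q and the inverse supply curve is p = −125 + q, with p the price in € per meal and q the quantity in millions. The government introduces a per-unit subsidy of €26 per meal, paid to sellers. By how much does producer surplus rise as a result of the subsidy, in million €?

Producer surplus rises by €3398.72 million.

Inverting to q(p) form: qd = 265 − 4p; qs = p + 125.
Before the subsidy: set 265 − 4p = p + 125 → p* = €28, q* = 153.
With a per-unit subsidy paid to sellers, each receives p + 26 per unit sold, so supply becomes qs = (p + 26) + 125.
Solving gives q = 173.8 with consumers paying €22.8 and sellers receiving €48.8 (the €26 wedge).
ΔPS is the trapezoid between Q = 173.8 and Q = 153 of height €20.8: ½ · (153 + 173.8) · 20.8 = €3398.72.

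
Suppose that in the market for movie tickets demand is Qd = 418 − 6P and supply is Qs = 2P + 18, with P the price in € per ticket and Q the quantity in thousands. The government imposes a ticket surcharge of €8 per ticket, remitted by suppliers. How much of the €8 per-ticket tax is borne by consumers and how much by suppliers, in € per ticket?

Before the tax: set 418 − 6P = 2P + 18 → P* = €50, Q* = 118.
With the tax collected from suppliers, supply shifts: Qs = 2(P − 8) + 18.
New equilibrium: consumers pay €52, suppliers receive €44, Q = 106. (Wedge: Pb − Ps = 8.)
Burden on consumers: €2; on suppliers: €6. (They sum to €8.)
The less price-elastic side of the market bears the larger share of a per-unit tax.

Consumers bear €2 per ticket; suppliers bear €6 per ticket.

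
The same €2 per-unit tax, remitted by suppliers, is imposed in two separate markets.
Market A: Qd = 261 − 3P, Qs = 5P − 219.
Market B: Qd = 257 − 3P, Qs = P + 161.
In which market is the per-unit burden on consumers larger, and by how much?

Market A, by €0.75.

Market A: pre-tax P* = €60, Q* = 81; post-tax Q = 77.25; per-unit burden on consumers = €1.25.
Market B: pre-tax P* = €24, Q* = 185; post-tax Q = 183.5; per-unit burden on consumers = €0.5.
Difference: €1.25 vs €0.5 → market A is larger by €0.75.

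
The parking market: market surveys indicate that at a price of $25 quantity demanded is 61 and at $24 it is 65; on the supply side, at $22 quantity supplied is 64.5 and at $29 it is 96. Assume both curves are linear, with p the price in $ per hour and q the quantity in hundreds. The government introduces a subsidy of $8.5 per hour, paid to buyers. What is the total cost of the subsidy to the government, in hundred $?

Government outlay = $739.5 hundred.

Demand slope: (65 − 61)/(24 − 25) = -4, so qd = 161 − 4p.
Supply slope: (96 − 64.5)/(29 − 22) = 4.5, so qs = 4.5p − 34.5.
Without the subsidy, 161 − 4p = 4.5p − 34.5 gives 8.5p = 195.5, so p* = $23 and q* = 69.
With a per-unit subsidy paid to buyers, each effectively pays p − 8.5, so demand becomes qd = 161 − 4(p − 8.5).
Solving gives q = 87 with buyers paying $18.5 and sellers receiving $27 (the $8.5 wedge).
Outlay = t · Q = 8.5 · 87 = $739.5.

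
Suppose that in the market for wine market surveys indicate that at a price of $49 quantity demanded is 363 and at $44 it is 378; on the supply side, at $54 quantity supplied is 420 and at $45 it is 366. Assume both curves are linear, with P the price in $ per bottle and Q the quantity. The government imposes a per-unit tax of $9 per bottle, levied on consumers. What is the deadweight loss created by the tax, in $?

Deadweight loss = $81.

Demand slope: (378 − 363)/(44 − 49) = -3, so Qd = 510 − 3P.
Supply slope: (366 − 420)/(45 − 54) = 6, so Qs = 6P + 96.
Without the tax, 510 − 3P = 6P + 96 gives 9P = 414, so P* = $46 and Q* = 372.
With the tax collected from consumers, demand (in seller-price terms) shifts: Qd = 510 − 3(P + 9).
Solving gives Q = 354 with consumers paying $52 and suppliers receiving $43 (the $9 wedge).
Quantity falls by |ΔQ| = |372 − 354| = 18.
DWL = ½ · t · |ΔQ| = ½ · 9 · 18 = $81.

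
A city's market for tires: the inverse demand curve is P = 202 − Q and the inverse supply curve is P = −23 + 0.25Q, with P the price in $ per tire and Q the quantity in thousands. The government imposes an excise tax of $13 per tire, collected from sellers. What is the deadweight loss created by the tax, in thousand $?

Inverting to Q(P) form: Qd = 202 − P; Qs = 4P + 92.
Before the tax: set 202 − P = 4P + 92 → P* = $22, Q* = 180.
With the tax collected from sellers, supply shifts: Qs = 4(P − 13) + 92.
New equilibrium: buyers pay $32.4, sellers receive $19.4, Q = 169.6. (Wedge: Pb − Ps = 13.)
Quantity falls by |ΔQ| = |180 − 169.6| = 10.4.
DWL = ½ · t · |ΔQ| = ½ · 13 · 10.4 = $67.6.

Deadweight loss = $67.6 thousand.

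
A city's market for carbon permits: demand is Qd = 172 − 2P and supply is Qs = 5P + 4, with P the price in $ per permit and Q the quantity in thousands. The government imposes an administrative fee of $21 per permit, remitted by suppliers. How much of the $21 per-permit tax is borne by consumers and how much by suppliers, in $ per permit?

Without the tax, 172 − 2P = 5P + 4 gives 7P = 168, so P* = $24 and Q* = 124.
With the tax collected from suppliers, supply shifts: Qs = 5(P − 21) + 4.
New equilibrium: consumers pay $39, suppliers receive $18, Q = 94. (Wedge: Pb − Ps = 21.)
Burden on consumers: $15; on suppliers: $6. (They sum to $21.)
The less price-elastic side of the market bears the larger share of a per-unit tax.

Consumers bear $15 per permit; suppliers bear $6 per permit.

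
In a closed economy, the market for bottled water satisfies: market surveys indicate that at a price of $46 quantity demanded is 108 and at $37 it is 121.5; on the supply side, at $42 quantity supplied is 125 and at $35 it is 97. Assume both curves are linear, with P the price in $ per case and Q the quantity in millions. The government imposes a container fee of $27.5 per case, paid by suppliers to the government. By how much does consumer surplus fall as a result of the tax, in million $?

Demand slope: (121.5 − 108)/(37 − 46) = -1.5, so Qd = 177 − 1.5P.
Supply slope: (97 − 125)/(35 − 42) = 4, so Qs = 4P − 43.
Before the tax: set 177 − 1.5P = 4P − 43 → P* = $40, Q* = 117.
With the tax collected from suppliers, supply shifts: Qs = 4(P − 27.5) − 43.
Solving gives Q = 87 with consumers paying $60 and suppliers receiving $32.5 (the $27.5 wedge).
ΔCS is the trapezoid between Q = 87 and Q = 117 of height $20: ½ · (117 + 87) · 20 = $2040.

Consumer surplus falls by $2040 million.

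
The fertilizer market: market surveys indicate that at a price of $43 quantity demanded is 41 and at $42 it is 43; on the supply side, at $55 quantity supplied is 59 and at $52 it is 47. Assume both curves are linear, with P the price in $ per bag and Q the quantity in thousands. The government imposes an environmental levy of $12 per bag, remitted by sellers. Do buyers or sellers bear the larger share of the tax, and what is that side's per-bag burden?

Demand slope: (43 − 41)/(42 − 43) = -2, so Qd = 127 − 2P.
Supply slope: (47 − 59)/(52 − 55) = 4, so Qs = 4P − 161.
Before the tax: set 127 − 2P = 4P − 161 → P* = $48, Q* = 31.
With the tax collected from sellers, supply shifts: Qs = 4(P − 12) − 161.
Solving gives Q = 15 with buyers paying $56 and sellers receiving $44 (the $12 wedge).
Per-bag burden: buyers $8, sellers $4.
Buyers take the larger share because demand is less price-elastic here (demand slope 2 vs supply slope 4).

Buyers bear the larger share: $8 per bag.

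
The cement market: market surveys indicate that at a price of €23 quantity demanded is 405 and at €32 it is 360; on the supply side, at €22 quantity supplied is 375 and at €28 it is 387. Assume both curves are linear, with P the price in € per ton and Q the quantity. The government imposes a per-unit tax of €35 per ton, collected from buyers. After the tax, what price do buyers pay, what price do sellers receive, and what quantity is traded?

Buyers pay €37; sellers receive €2; quantity = 335.

Demand slope: (360 − 405)/(32 − 23) = -5, so Qd = 520 − 5P.
Supply slope: (387 − 375)/(28 − 22) = 2, so Qs = 2P + 331.
Before the tax: set 520 − 5P = 2P + 331 → P* = €27, Q* = 385.
With the tax collected from buyers, demand (in seller-price terms) shifts: Qd = 520 − 5(P + 35).
Solving gives Q = 335 with buyers paying €37 and sellers receiving €2 (the €35 wedge).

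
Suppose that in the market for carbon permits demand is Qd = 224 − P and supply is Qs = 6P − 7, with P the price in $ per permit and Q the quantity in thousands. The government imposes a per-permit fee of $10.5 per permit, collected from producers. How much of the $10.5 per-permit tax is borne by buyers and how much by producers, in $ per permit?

Without the tax, 224 − P = 6P − 7 gives 7P = 231, so P* = $33 and Q* = 191.
With the tax collected from producers, supply shifts: Qs = 6(P − 10.5) − 7.
New equilibrium: buyers pay $42, producers receive $31.5, Q = 182. (Wedge: Pb − Ps = 10.5.)
Burden on buyers: $9; on producers: $1.5. (They sum to $10.5.)

Buyers bear $9 per permit; producers bear $1.5 per permit.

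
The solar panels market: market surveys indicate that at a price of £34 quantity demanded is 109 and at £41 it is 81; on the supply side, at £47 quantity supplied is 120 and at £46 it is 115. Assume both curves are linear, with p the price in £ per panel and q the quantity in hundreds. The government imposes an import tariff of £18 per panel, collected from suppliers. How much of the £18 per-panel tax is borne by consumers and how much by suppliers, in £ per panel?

Consumers bear £10 per panel; suppliers bear £8 per panel.

Demand slope: (81 − 109)/(41 − 34) = -4, so qd = 245 − 4p.
Supply slope: (115 − 120)/(46 − 47) = 5, so qs = 5p − 115.
Without the tax, 245 − 4p = 5p − 115 gives 9p = 360, so p* = £40 and q* = 85.
With the tax collected from suppliers, supply shifts: qs = 5(p − 18) − 115.
New equilibrium: consumers pay £50, suppliers receive £32, q = 45. (Wedge: pb − ps = 18.)
Burden on consumers: £10; on suppliers: £8. (They sum to £18.)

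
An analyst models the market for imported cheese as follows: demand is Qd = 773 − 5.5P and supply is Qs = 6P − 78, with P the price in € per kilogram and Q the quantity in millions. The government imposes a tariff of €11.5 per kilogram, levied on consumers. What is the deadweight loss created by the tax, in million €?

Before the tax: set 773 − 5.5P = 6P − 78 → P* = €74, Q* = 366.
With the tax collected from consumers, demand (in seller-price terms) shifts: Qd = 773 − 5.5(P + 11.5).
New equilibrium: consumers pay €80, sellers receive €68.5, Q = 333. (Wedge: Pb − Ps = 11.5.)
Quantity falls by |ΔQ| = |366 − 333| = 33.
DWL = ½ · t · |ΔQ| = ½ · 11.5 · 33 = €189.75.

Deadweight loss = €189.75 million.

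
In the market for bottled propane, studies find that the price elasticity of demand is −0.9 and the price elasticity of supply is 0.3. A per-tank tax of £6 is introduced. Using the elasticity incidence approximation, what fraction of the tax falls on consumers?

Consumers' share ≈ 0.25.

Incidence ratio: consumers' share ≈ εs / (εs + |εd|) = 0.3 / (0.3 + 0.9) = 0.25.
Supply is the less elastic side, so consumers bear the smaller share.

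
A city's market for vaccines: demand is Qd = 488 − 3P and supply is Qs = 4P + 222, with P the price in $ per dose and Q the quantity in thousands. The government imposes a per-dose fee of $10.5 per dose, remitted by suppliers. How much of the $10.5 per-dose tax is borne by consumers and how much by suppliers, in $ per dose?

Before the tax: set 488 − 3P = 4P + 222 → P* = $38, Q* = 374.
With the tax collected from suppliers, supply shifts: Qs = 4(P − 10.5) + 222.
Solving gives Q = 356 with consumers paying $44 and suppliers receiving $33.5 (the $10.5 wedge).
Burden on consumers: $6; on suppliers: $4.5. (They sum to $10.5.)

Consumers bear $6 per dose; suppliers bear $4.5 per dose.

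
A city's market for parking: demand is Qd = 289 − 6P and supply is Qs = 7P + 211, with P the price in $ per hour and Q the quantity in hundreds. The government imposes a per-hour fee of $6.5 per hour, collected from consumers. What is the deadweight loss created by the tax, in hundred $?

Deadweight loss = $68.25 hundred.

Before the tax: set 289 − 6P = 7P + 211 → P* = $6, Q* = 253.
With the tax collected from consumers, demand (in seller-price terms) shifts: Qd = 289 − 6(P + 6.5).
New equilibrium: consumers pay $9.5, producers receive $3, Q = 232. (Wedge: Pb − Ps = 6.5.)
Quantity falls by |ΔQ| = |253 − 232| = 21.
DWL = ½ · t · |ΔQ| = ½ · 6.5 · 21 = $68.25.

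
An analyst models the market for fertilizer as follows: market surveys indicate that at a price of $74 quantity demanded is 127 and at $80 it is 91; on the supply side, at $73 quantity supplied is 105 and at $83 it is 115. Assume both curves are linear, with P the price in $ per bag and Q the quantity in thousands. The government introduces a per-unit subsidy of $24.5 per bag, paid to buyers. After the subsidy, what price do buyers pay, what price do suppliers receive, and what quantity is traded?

Demand slope: (91 − 127)/(80 − 74) = -6, so Qd = 571 − 6P.
Supply slope: (115 − 105)/(83 − 73) = 1, so Qs = P + 32.
Without the subsidy, 571 − 6P = P + 32 gives 7P = 539, so P* = $77 and Q* = 109.
With a per-unit subsidy paid to buyers, each effectively pays P − 24.5, so demand becomes Qd = 571 − 6(P − 24.5).
Solving gives Q = 130 with buyers paying $73.5 and suppliers receiving $98 (the $24.5 wedge).

Buyers pay $73.5; suppliers receive $98; quantity = 130.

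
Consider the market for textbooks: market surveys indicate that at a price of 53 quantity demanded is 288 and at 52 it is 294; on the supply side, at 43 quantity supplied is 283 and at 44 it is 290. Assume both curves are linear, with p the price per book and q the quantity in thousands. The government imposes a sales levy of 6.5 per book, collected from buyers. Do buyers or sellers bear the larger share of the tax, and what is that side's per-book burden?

Buyers bear the larger share: 3.5 per book.

Demand slope: (294 − 288)/(52 − 53) = -6, so qd = 606 − 6p.
Supply slope: (290 − 283)/(44 − 43) = 7, so qs = 7p − 18.
Without the tax, 606 − 6p = 7p − 18 gives 13p = 624, so p* = 48 and q* = 318.
With the tax collected from buyers, demand (in seller-price terms) shifts: qd = 606 − 6(p + 6.5).
Solving gives q = 297 with buyers paying 51.5 and sellers receiving 45 (the 6.5 wedge).
Per-book burden: buyers 3.5, sellers 3.
Buyers take the larger share because demand is less price-elastic here (demand slope 6 vs supply slope 7).
The less price-elastic side of the market bears the larger share of a per-unit tax.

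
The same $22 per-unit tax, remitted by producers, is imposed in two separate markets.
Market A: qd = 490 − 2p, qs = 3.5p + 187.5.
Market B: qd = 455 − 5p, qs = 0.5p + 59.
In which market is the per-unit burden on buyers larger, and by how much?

Market A, by $12.

Market A: pre-tax p* = $55, q* = 380; post-tax q = 352; per-unit burden on buyers = $14.
Market B: pre-tax p* = $72, q* = 95; post-tax q = 85; per-unit burden on buyers = $2.
Difference: $14 vs $2 → market A is larger by $12.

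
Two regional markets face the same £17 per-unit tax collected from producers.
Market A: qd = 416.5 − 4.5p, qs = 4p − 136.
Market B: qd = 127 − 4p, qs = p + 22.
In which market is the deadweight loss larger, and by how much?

Market A: pre-tax p* = £65, q* = 124; post-tax q = 88; deadweight loss = £306.
Market B: pre-tax p* = £21, q* = 43; post-tax q = 29.4; deadweight loss = £115.6.
Difference: £306 vs £115.6 → market A is larger by £190.4.

Market A, by £190.4.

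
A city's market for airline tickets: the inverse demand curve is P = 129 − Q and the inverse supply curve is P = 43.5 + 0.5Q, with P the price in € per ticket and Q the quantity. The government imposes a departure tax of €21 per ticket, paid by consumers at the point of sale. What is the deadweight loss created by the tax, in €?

Deadweight loss = €147.

Rewrite in direct form: Qd = 129 − P and Qs = 2P − 87.
Without the tax, 129 − P = 2P − 87 gives 3P = 216, so P* = €72 and Q* = 57.
With the tax collected from consumers, demand (in seller-price terms) shifts: Qd = 129 − (P + 21).
Solving gives Q = 43 with consumers paying €86 and sellers receiving €65 (the €21 wedge).
Quantity falls by |ΔQ| = |57 − 43| = 14.
DWL = ½ · t · |ΔQ| = ½ · 21 · 14 = €147.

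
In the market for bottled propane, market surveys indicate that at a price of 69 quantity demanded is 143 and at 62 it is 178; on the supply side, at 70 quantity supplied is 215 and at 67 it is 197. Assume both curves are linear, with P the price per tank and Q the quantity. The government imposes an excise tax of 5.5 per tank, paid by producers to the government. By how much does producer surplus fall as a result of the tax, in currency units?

Demand slope: (178 − 143)/(62 − 69) = -5, so Qd = 488 − 5P.
Supply slope: (197 − 215)/(67 − 70) = 6, so Qs = 6P − 205.
Before the tax: set 488 − 5P = 6P − 205 → P* = 63, Q* = 173.
With the tax collected from producers, supply shifts: Qs = 6(P − 5.5) − 205.
New equilibrium: buyers pay 66, producers receive 60.5, Q = 158. (Wedge: Pb − Ps = 5.5.)
ΔPS is the trapezoid between Q = 158 and Q = 173 of height 2.5: ½ · (173 + 158) · 2.5 = 413.75.

Producer surplus falls by 413.75.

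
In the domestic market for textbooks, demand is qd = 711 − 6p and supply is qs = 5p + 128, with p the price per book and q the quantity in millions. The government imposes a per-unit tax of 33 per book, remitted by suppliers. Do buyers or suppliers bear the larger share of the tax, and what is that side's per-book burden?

Suppliers bear the larger share: 18 per book.

Without the tax, 711 − 6p = 5p + 128 gives 11p = 583, so p* = 53 and q* = 393.
With the tax collected from suppliers, supply shifts: qs = 5(p − 33) + 128.
Solving gives q = 303 with buyers paying 68 and suppliers receiving 35 (the 33 wedge).
Per-book burden: buyers 15, suppliers 18.
Suppliers take the larger share because supply is less price-elastic here (demand slope 6 vs supply slope 5).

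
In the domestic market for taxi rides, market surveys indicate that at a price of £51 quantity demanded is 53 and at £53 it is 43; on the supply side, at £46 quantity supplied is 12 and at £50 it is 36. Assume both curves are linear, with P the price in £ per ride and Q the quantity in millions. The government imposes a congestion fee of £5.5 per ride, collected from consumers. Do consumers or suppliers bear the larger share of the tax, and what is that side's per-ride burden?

Demand slope: (43 − 53)/(53 − 51) = -5, so Qd = 308 − 5P.
Supply slope: (36 − 12)/(50 − 46) = 6, so Qs = 6P − 264.
Before the tax: set 308 − 5P = 6P − 264 → P* = £52, Q* = 48.
With the tax collected from consumers, demand (in seller-price terms) shifts: Qd = 308 − 5(P + 5.5).
Solving gives Q = 33 with consumers paying £55 and suppliers receiving £49.5 (the £5.5 wedge).
Per-ride burden: consumers £3, suppliers £2.5.
Consumers take the larger share because demand is less price-elastic here (demand slope 5 vs supply slope 6).
The less price-elastic side of the market bears the larger share of a per-unit tax.

Consumers bear the larger share: £3 per ride.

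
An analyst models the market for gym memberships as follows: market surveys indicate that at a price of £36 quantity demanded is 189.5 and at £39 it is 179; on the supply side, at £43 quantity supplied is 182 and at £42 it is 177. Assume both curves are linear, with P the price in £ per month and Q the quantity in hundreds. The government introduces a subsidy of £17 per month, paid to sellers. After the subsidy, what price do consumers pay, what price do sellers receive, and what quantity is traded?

Demand slope: (179 − 189.5)/(39 − 36) = -3.5, so Qd = 315.5 − 3.5P.
Supply slope: (177 − 182)/(42 − 43) = 5, so Qs = 5P − 33.
Without the subsidy, 315.5 − 3.5P = 5P − 33 gives 8.5P = 348.5, so P* = £41 and Q* = 172.
With a per-unit subsidy paid to sellers, each receives P + 17 per unit sold, so supply becomes Qs = 5(P + 17) − 33.
New equilibrium: consumers pay £31, sellers receive £48, Q = 207. (Wedge: Pb − Ps = −17.)

Consumers pay £31; sellers receive £48; quantity = 207.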